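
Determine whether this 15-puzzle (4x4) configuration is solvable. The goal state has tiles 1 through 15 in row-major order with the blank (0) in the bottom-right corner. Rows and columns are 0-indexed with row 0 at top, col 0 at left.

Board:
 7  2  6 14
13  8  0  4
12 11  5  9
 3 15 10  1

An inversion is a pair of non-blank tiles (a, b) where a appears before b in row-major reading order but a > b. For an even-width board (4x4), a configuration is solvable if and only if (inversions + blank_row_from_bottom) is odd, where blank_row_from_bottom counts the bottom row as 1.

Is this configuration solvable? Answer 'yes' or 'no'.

Answer: no

Derivation:
Inversions: 55
Blank is in row 1 (0-indexed from top), which is row 3 counting from the bottom (bottom = 1).
55 + 3 = 58, which is even, so the puzzle is not solvable.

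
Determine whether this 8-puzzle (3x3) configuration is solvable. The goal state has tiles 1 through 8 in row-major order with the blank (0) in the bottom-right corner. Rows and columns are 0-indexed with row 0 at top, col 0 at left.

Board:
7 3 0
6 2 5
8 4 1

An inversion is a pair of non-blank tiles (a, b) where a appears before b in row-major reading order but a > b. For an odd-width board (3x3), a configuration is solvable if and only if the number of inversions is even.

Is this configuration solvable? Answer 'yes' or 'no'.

Inversions (pairs i<j in row-major order where tile[i] > tile[j] > 0): 18
18 is even, so the puzzle is solvable.

Answer: yes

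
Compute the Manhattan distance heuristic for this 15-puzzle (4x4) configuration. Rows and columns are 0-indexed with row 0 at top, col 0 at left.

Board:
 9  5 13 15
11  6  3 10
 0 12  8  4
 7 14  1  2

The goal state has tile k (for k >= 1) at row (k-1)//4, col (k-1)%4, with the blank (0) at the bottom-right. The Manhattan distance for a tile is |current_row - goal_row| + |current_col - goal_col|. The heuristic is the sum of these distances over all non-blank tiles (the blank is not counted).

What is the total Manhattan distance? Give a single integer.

Tile 9: at (0,0), goal (2,0), distance |0-2|+|0-0| = 2
Tile 5: at (0,1), goal (1,0), distance |0-1|+|1-0| = 2
Tile 13: at (0,2), goal (3,0), distance |0-3|+|2-0| = 5
Tile 15: at (0,3), goal (3,2), distance |0-3|+|3-2| = 4
Tile 11: at (1,0), goal (2,2), distance |1-2|+|0-2| = 3
Tile 6: at (1,1), goal (1,1), distance |1-1|+|1-1| = 0
Tile 3: at (1,2), goal (0,2), distance |1-0|+|2-2| = 1
Tile 10: at (1,3), goal (2,1), distance |1-2|+|3-1| = 3
Tile 12: at (2,1), goal (2,3), distance |2-2|+|1-3| = 2
Tile 8: at (2,2), goal (1,3), distance |2-1|+|2-3| = 2
Tile 4: at (2,3), goal (0,3), distance |2-0|+|3-3| = 2
Tile 7: at (3,0), goal (1,2), distance |3-1|+|0-2| = 4
Tile 14: at (3,1), goal (3,1), distance |3-3|+|1-1| = 0
Tile 1: at (3,2), goal (0,0), distance |3-0|+|2-0| = 5
Tile 2: at (3,3), goal (0,1), distance |3-0|+|3-1| = 5
Sum: 2 + 2 + 5 + 4 + 3 + 0 + 1 + 3 + 2 + 2 + 2 + 4 + 0 + 5 + 5 = 40

Answer: 40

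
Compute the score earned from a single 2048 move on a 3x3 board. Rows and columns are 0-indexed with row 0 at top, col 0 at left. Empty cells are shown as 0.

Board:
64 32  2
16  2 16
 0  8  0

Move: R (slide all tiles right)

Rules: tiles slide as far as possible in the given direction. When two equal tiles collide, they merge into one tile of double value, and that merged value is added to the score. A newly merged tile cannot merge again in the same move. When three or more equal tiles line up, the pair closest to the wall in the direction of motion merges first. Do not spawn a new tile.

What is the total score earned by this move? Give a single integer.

Answer: 0

Derivation:
Slide right:
row 0: [64, 32, 2] -> [64, 32, 2]  score +0 (running 0)
row 1: [16, 2, 16] -> [16, 2, 16]  score +0 (running 0)
row 2: [0, 8, 0] -> [0, 0, 8]  score +0 (running 0)
Board after move:
64 32  2
16  2 16
 0  0  8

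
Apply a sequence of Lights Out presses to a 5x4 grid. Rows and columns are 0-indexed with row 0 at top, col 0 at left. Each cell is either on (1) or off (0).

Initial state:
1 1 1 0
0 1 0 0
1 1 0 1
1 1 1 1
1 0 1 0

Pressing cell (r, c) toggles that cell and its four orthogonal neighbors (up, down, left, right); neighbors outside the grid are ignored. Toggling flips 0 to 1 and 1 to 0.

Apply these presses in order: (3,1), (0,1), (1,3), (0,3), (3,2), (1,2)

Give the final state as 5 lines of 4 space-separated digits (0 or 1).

Answer: 0 0 0 0
0 1 0 1
1 0 0 0
0 1 1 0
1 1 0 0

Derivation:
After press 1 at (3,1):
1 1 1 0
0 1 0 0
1 0 0 1
0 0 0 1
1 1 1 0

After press 2 at (0,1):
0 0 0 0
0 0 0 0
1 0 0 1
0 0 0 1
1 1 1 0

After press 3 at (1,3):
0 0 0 1
0 0 1 1
1 0 0 0
0 0 0 1
1 1 1 0

After press 4 at (0,3):
0 0 1 0
0 0 1 0
1 0 0 0
0 0 0 1
1 1 1 0

After press 5 at (3,2):
0 0 1 0
0 0 1 0
1 0 1 0
0 1 1 0
1 1 0 0

After press 6 at (1,2):
0 0 0 0
0 1 0 1
1 0 0 0
0 1 1 0
1 1 0 0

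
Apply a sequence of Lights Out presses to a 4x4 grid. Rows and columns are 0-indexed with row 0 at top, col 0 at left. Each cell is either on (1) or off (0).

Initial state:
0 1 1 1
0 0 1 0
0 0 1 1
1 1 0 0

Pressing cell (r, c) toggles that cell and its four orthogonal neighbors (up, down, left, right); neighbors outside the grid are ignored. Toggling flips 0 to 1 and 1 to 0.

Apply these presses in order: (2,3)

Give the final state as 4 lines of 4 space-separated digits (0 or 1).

After press 1 at (2,3):
0 1 1 1
0 0 1 1
0 0 0 0
1 1 0 1

Answer: 0 1 1 1
0 0 1 1
0 0 0 0
1 1 0 1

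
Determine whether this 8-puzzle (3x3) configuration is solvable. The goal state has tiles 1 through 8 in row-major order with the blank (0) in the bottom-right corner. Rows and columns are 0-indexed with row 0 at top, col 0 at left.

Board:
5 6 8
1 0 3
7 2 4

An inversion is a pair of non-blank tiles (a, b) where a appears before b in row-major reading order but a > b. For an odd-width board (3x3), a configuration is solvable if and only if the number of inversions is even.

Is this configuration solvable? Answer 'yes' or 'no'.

Answer: yes

Derivation:
Inversions (pairs i<j in row-major order where tile[i] > tile[j] > 0): 16
16 is even, so the puzzle is solvable.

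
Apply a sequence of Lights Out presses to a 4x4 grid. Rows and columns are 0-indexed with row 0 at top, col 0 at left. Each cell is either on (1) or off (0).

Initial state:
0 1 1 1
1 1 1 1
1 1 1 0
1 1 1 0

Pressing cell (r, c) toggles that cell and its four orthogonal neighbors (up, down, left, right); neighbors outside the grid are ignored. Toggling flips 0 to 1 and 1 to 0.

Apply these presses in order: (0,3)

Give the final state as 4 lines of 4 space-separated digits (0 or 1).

After press 1 at (0,3):
0 1 0 0
1 1 1 0
1 1 1 0
1 1 1 0

Answer: 0 1 0 0
1 1 1 0
1 1 1 0
1 1 1 0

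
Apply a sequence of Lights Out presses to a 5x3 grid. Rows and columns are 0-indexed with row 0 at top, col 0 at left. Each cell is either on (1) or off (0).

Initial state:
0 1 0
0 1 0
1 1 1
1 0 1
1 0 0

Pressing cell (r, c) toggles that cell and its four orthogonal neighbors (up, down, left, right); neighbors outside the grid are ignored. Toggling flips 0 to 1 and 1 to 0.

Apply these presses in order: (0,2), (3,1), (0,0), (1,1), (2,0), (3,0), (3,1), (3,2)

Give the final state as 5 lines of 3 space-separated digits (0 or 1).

After press 1 at (0,2):
0 0 1
0 1 1
1 1 1
1 0 1
1 0 0

After press 2 at (3,1):
0 0 1
0 1 1
1 0 1
0 1 0
1 1 0

After press 3 at (0,0):
1 1 1
1 1 1
1 0 1
0 1 0
1 1 0

After press 4 at (1,1):
1 0 1
0 0 0
1 1 1
0 1 0
1 1 0

After press 5 at (2,0):
1 0 1
1 0 0
0 0 1
1 1 0
1 1 0

After press 6 at (3,0):
1 0 1
1 0 0
1 0 1
0 0 0
0 1 0

After press 7 at (3,1):
1 0 1
1 0 0
1 1 1
1 1 1
0 0 0

After press 8 at (3,2):
1 0 1
1 0 0
1 1 0
1 0 0
0 0 1

Answer: 1 0 1
1 0 0
1 1 0
1 0 0
0 0 1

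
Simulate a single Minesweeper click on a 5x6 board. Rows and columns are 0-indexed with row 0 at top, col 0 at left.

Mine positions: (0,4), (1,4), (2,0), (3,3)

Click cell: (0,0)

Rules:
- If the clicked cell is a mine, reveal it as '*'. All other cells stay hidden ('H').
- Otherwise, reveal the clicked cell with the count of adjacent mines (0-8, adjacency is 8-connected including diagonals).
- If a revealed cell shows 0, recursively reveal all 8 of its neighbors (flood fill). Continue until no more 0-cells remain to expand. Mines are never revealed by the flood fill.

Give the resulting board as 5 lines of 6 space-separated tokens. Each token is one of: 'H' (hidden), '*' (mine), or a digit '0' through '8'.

0 0 0 2 H H
1 1 0 2 H H
H 1 1 2 H H
H H H H H H
H H H H H H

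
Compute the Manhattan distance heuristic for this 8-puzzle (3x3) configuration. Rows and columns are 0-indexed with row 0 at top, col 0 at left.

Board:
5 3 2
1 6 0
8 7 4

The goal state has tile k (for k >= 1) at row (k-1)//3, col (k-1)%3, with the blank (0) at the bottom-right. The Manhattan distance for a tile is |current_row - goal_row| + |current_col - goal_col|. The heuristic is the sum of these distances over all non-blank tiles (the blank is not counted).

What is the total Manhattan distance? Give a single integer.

Answer: 11

Derivation:
Tile 5: at (0,0), goal (1,1), distance |0-1|+|0-1| = 2
Tile 3: at (0,1), goal (0,2), distance |0-0|+|1-2| = 1
Tile 2: at (0,2), goal (0,1), distance |0-0|+|2-1| = 1
Tile 1: at (1,0), goal (0,0), distance |1-0|+|0-0| = 1
Tile 6: at (1,1), goal (1,2), distance |1-1|+|1-2| = 1
Tile 8: at (2,0), goal (2,1), distance |2-2|+|0-1| = 1
Tile 7: at (2,1), goal (2,0), distance |2-2|+|1-0| = 1
Tile 4: at (2,2), goal (1,0), distance |2-1|+|2-0| = 3
Sum: 2 + 1 + 1 + 1 + 1 + 1 + 1 + 3 = 11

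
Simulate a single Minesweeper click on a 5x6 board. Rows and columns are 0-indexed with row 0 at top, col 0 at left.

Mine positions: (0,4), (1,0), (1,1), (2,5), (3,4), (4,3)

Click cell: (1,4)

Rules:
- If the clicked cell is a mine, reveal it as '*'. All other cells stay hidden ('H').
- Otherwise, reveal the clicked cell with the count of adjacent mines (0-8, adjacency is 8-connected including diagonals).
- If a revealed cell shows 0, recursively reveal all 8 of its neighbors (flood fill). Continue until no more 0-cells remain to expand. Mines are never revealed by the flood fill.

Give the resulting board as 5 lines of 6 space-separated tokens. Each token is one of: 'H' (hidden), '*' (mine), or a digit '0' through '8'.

H H H H H H
H H H H 2 H
H H H H H H
H H H H H H
H H H H H H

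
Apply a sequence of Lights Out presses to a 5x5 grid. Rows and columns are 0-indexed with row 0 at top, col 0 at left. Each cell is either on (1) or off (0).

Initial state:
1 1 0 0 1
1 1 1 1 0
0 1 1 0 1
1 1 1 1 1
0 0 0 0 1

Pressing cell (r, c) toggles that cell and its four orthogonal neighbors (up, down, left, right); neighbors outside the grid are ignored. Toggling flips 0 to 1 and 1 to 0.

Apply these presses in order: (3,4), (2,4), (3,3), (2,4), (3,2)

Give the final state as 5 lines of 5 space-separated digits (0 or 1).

After press 1 at (3,4):
1 1 0 0 1
1 1 1 1 0
0 1 1 0 0
1 1 1 0 0
0 0 0 0 0

After press 2 at (2,4):
1 1 0 0 1
1 1 1 1 1
0 1 1 1 1
1 1 1 0 1
0 0 0 0 0

After press 3 at (3,3):
1 1 0 0 1
1 1 1 1 1
0 1 1 0 1
1 1 0 1 0
0 0 0 1 0

After press 4 at (2,4):
1 1 0 0 1
1 1 1 1 0
0 1 1 1 0
1 1 0 1 1
0 0 0 1 0

After press 5 at (3,2):
1 1 0 0 1
1 1 1 1 0
0 1 0 1 0
1 0 1 0 1
0 0 1 1 0

Answer: 1 1 0 0 1
1 1 1 1 0
0 1 0 1 0
1 0 1 0 1
0 0 1 1 0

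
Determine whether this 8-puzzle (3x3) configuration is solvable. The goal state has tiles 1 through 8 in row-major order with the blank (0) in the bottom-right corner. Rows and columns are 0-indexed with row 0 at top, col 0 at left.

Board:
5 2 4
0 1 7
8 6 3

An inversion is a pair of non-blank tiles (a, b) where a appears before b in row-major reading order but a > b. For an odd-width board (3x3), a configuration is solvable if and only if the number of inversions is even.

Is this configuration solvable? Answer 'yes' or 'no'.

Inversions (pairs i<j in row-major order where tile[i] > tile[j] > 0): 12
12 is even, so the puzzle is solvable.

Answer: yes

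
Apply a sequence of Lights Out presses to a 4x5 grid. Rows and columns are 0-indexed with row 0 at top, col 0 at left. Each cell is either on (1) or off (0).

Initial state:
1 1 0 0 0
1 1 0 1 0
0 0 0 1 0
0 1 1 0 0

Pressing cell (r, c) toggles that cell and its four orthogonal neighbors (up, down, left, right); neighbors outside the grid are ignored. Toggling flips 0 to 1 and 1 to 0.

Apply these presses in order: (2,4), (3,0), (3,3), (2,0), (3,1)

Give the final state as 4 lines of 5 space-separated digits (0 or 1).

Answer: 1 1 0 0 0
0 1 0 1 1
0 0 0 1 1
1 1 1 1 0

Derivation:
After press 1 at (2,4):
1 1 0 0 0
1 1 0 1 1
0 0 0 0 1
0 1 1 0 1

After press 2 at (3,0):
1 1 0 0 0
1 1 0 1 1
1 0 0 0 1
1 0 1 0 1

After press 3 at (3,3):
1 1 0 0 0
1 1 0 1 1
1 0 0 1 1
1 0 0 1 0

After press 4 at (2,0):
1 1 0 0 0
0 1 0 1 1
0 1 0 1 1
0 0 0 1 0

After press 5 at (3,1):
1 1 0 0 0
0 1 0 1 1
0 0 0 1 1
1 1 1 1 0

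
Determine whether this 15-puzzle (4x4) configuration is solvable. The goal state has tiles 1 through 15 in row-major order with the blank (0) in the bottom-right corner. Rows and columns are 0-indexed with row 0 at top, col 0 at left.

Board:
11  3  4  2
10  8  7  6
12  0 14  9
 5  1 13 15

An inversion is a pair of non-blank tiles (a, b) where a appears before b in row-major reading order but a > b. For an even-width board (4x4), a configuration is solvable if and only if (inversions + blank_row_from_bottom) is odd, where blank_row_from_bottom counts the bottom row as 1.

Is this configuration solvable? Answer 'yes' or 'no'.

Inversions: 40
Blank is in row 2 (0-indexed from top), which is row 2 counting from the bottom (bottom = 1).
40 + 2 = 42, which is even, so the puzzle is not solvable.

Answer: no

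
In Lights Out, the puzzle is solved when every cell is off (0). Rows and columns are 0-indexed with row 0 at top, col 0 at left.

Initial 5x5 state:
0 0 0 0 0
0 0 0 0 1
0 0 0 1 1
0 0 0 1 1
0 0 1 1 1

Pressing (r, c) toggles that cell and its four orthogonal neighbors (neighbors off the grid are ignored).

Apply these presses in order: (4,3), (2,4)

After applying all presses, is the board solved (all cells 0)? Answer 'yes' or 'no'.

After press 1 at (4,3):
0 0 0 0 0
0 0 0 0 1
0 0 0 1 1
0 0 0 0 1
0 0 0 0 0

After press 2 at (2,4):
0 0 0 0 0
0 0 0 0 0
0 0 0 0 0
0 0 0 0 0
0 0 0 0 0

Lights still on: 0

Answer: yes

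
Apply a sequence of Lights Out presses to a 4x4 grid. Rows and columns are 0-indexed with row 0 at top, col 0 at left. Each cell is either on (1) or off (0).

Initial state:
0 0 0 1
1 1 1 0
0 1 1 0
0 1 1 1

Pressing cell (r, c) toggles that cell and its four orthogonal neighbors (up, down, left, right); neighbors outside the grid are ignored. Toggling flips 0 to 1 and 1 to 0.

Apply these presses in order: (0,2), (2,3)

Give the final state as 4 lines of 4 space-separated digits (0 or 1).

After press 1 at (0,2):
0 1 1 0
1 1 0 0
0 1 1 0
0 1 1 1

After press 2 at (2,3):
0 1 1 0
1 1 0 1
0 1 0 1
0 1 1 0

Answer: 0 1 1 0
1 1 0 1
0 1 0 1
0 1 1 0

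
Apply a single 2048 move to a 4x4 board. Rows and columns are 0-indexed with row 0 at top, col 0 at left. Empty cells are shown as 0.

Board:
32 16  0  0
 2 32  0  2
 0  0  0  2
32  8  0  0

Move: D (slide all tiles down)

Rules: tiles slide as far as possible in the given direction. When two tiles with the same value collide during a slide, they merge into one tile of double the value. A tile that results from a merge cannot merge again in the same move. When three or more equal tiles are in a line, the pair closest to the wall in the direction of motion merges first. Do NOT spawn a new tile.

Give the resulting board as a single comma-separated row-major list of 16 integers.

Slide down:
col 0: [32, 2, 0, 32] -> [0, 32, 2, 32]
col 1: [16, 32, 0, 8] -> [0, 16, 32, 8]
col 2: [0, 0, 0, 0] -> [0, 0, 0, 0]
col 3: [0, 2, 2, 0] -> [0, 0, 0, 4]

Answer: 0, 0, 0, 0, 32, 16, 0, 0, 2, 32, 0, 0, 32, 8, 0, 4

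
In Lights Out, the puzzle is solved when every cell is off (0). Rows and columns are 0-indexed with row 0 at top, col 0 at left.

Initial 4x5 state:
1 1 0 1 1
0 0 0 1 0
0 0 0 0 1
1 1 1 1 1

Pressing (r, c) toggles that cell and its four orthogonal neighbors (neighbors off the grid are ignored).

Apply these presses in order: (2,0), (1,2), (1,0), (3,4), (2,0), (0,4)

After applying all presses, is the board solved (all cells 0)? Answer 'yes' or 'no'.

After press 1 at (2,0):
1 1 0 1 1
1 0 0 1 0
1 1 0 0 1
0 1 1 1 1

After press 2 at (1,2):
1 1 1 1 1
1 1 1 0 0
1 1 1 0 1
0 1 1 1 1

After press 3 at (1,0):
0 1 1 1 1
0 0 1 0 0
0 1 1 0 1
0 1 1 1 1

After press 4 at (3,4):
0 1 1 1 1
0 0 1 0 0
0 1 1 0 0
0 1 1 0 0

After press 5 at (2,0):
0 1 1 1 1
1 0 1 0 0
1 0 1 0 0
1 1 1 0 0

After press 6 at (0,4):
0 1 1 0 0
1 0 1 0 1
1 0 1 0 0
1 1 1 0 0

Lights still on: 10

Answer: no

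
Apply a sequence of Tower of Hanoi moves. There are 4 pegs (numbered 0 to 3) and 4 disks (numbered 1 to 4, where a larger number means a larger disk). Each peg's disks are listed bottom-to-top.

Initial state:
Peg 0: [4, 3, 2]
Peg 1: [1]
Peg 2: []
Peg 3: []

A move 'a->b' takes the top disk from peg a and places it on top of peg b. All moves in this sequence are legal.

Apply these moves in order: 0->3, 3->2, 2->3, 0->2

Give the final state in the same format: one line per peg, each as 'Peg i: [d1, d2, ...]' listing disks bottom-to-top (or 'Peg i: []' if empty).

After move 1 (0->3):
Peg 0: [4, 3]
Peg 1: [1]
Peg 2: []
Peg 3: [2]

After move 2 (3->2):
Peg 0: [4, 3]
Peg 1: [1]
Peg 2: [2]
Peg 3: []

After move 3 (2->3):
Peg 0: [4, 3]
Peg 1: [1]
Peg 2: []
Peg 3: [2]

After move 4 (0->2):
Peg 0: [4]
Peg 1: [1]
Peg 2: [3]
Peg 3: [2]

Answer: Peg 0: [4]
Peg 1: [1]
Peg 2: [3]
Peg 3: [2]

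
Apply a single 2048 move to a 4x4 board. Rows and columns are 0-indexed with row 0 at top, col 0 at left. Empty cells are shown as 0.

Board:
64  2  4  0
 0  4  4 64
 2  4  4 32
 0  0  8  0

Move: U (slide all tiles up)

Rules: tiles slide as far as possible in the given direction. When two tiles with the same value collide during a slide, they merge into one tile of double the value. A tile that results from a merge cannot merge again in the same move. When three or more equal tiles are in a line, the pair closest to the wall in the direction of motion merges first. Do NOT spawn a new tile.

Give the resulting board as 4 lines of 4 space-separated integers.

Answer: 64  2  8 64
 2  8  4 32
 0  0  8  0
 0  0  0  0

Derivation:
Slide up:
col 0: [64, 0, 2, 0] -> [64, 2, 0, 0]
col 1: [2, 4, 4, 0] -> [2, 8, 0, 0]
col 2: [4, 4, 4, 8] -> [8, 4, 8, 0]
col 3: [0, 64, 32, 0] -> [64, 32, 0, 0]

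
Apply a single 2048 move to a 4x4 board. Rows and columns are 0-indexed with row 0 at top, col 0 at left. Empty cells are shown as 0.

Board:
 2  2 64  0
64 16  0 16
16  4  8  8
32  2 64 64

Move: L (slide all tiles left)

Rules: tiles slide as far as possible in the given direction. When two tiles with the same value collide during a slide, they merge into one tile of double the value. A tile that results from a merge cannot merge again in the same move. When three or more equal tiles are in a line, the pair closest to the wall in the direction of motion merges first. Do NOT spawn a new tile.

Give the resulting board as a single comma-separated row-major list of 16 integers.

Slide left:
row 0: [2, 2, 64, 0] -> [4, 64, 0, 0]
row 1: [64, 16, 0, 16] -> [64, 32, 0, 0]
row 2: [16, 4, 8, 8] -> [16, 4, 16, 0]
row 3: [32, 2, 64, 64] -> [32, 2, 128, 0]

Answer: 4, 64, 0, 0, 64, 32, 0, 0, 16, 4, 16, 0, 32, 2, 128, 0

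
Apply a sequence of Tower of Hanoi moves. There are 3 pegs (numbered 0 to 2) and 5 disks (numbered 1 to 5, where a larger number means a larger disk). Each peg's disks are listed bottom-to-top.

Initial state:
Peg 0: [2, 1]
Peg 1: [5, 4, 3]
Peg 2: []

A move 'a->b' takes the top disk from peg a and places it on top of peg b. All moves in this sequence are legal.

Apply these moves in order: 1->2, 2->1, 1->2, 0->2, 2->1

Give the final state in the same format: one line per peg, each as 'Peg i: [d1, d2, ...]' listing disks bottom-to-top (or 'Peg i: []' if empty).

After move 1 (1->2):
Peg 0: [2, 1]
Peg 1: [5, 4]
Peg 2: [3]

After move 2 (2->1):
Peg 0: [2, 1]
Peg 1: [5, 4, 3]
Peg 2: []

After move 3 (1->2):
Peg 0: [2, 1]
Peg 1: [5, 4]
Peg 2: [3]

After move 4 (0->2):
Peg 0: [2]
Peg 1: [5, 4]
Peg 2: [3, 1]

After move 5 (2->1):
Peg 0: [2]
Peg 1: [5, 4, 1]
Peg 2: [3]

Answer: Peg 0: [2]
Peg 1: [5, 4, 1]
Peg 2: [3]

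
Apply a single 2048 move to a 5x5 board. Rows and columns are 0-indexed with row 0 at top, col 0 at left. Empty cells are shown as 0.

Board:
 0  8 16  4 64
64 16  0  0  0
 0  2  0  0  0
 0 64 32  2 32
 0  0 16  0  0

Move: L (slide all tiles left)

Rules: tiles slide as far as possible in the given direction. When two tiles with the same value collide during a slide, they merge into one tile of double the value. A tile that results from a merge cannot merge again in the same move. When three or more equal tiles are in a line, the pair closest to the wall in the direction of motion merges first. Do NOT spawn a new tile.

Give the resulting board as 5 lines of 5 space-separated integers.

Answer:  8 16  4 64  0
64 16  0  0  0
 2  0  0  0  0
64 32  2 32  0
16  0  0  0  0

Derivation:
Slide left:
row 0: [0, 8, 16, 4, 64] -> [8, 16, 4, 64, 0]
row 1: [64, 16, 0, 0, 0] -> [64, 16, 0, 0, 0]
row 2: [0, 2, 0, 0, 0] -> [2, 0, 0, 0, 0]
row 3: [0, 64, 32, 2, 32] -> [64, 32, 2, 32, 0]
row 4: [0, 0, 16, 0, 0] -> [16, 0, 0, 0, 0]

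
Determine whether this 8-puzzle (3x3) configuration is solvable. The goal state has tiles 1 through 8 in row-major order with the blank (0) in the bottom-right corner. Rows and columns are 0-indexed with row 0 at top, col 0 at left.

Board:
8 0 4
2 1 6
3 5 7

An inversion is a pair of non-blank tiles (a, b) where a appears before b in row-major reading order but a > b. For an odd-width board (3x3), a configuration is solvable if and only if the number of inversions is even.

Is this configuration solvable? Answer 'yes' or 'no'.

Answer: no

Derivation:
Inversions (pairs i<j in row-major order where tile[i] > tile[j] > 0): 13
13 is odd, so the puzzle is not solvable.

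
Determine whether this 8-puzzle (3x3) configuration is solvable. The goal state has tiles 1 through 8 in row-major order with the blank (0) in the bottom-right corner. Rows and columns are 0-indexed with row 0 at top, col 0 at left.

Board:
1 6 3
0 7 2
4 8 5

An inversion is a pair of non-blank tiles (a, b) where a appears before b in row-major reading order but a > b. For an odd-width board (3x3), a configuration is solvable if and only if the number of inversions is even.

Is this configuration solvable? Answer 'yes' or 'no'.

Inversions (pairs i<j in row-major order where tile[i] > tile[j] > 0): 9
9 is odd, so the puzzle is not solvable.

Answer: no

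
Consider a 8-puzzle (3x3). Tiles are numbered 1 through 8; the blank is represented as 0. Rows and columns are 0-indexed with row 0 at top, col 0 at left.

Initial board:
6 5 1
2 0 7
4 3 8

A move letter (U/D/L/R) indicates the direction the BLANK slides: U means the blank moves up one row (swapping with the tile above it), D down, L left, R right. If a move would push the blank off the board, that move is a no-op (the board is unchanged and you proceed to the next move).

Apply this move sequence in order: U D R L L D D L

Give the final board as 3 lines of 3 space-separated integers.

Answer: 6 5 1
4 2 7
0 3 8

Derivation:
After move 1 (U):
6 0 1
2 5 7
4 3 8

After move 2 (D):
6 5 1
2 0 7
4 3 8

After move 3 (R):
6 5 1
2 7 0
4 3 8

After move 4 (L):
6 5 1
2 0 7
4 3 8

After move 5 (L):
6 5 1
0 2 7
4 3 8

After move 6 (D):
6 5 1
4 2 7
0 3 8

After move 7 (D):
6 5 1
4 2 7
0 3 8

After move 8 (L):
6 5 1
4 2 7
0 3 8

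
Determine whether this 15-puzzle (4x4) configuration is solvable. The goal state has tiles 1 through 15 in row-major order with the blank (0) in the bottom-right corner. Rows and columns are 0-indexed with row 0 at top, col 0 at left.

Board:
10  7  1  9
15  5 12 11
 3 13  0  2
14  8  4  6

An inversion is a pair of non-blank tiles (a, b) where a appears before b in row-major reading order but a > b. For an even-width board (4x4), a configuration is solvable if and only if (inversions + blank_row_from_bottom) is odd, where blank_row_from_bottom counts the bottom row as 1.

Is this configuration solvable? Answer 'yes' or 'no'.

Inversions: 55
Blank is in row 2 (0-indexed from top), which is row 2 counting from the bottom (bottom = 1).
55 + 2 = 57, which is odd, so the puzzle is solvable.

Answer: yes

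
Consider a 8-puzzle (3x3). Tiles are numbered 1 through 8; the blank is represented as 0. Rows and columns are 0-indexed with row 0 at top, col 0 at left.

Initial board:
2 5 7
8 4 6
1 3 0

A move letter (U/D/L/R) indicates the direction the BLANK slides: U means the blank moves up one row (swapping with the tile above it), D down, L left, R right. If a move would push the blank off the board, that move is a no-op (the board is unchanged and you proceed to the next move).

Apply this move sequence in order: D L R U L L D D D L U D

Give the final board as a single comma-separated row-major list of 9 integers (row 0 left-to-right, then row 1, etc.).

After move 1 (D):
2 5 7
8 4 6
1 3 0

After move 2 (L):
2 5 7
8 4 6
1 0 3

After move 3 (R):
2 5 7
8 4 6
1 3 0

After move 4 (U):
2 5 7
8 4 0
1 3 6

After move 5 (L):
2 5 7
8 0 4
1 3 6

After move 6 (L):
2 5 7
0 8 4
1 3 6

After move 7 (D):
2 5 7
1 8 4
0 3 6

After move 8 (D):
2 5 7
1 8 4
0 3 6

After move 9 (D):
2 5 7
1 8 4
0 3 6

After move 10 (L):
2 5 7
1 8 4
0 3 6

After move 11 (U):
2 5 7
0 8 4
1 3 6

After move 12 (D):
2 5 7
1 8 4
0 3 6

Answer: 2, 5, 7, 1, 8, 4, 0, 3, 6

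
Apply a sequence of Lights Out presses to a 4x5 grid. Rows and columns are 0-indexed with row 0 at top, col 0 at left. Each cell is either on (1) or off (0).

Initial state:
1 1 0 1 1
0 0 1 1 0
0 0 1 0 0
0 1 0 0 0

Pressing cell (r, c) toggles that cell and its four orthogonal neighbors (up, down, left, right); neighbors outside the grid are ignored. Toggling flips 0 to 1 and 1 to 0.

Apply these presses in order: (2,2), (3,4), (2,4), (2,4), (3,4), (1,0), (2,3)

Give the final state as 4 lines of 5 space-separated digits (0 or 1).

After press 1 at (2,2):
1 1 0 1 1
0 0 0 1 0
0 1 0 1 0
0 1 1 0 0

After press 2 at (3,4):
1 1 0 1 1
0 0 0 1 0
0 1 0 1 1
0 1 1 1 1

After press 3 at (2,4):
1 1 0 1 1
0 0 0 1 1
0 1 0 0 0
0 1 1 1 0

After press 4 at (2,4):
1 1 0 1 1
0 0 0 1 0
0 1 0 1 1
0 1 1 1 1

After press 5 at (3,4):
1 1 0 1 1
0 0 0 1 0
0 1 0 1 0
0 1 1 0 0

After press 6 at (1,0):
0 1 0 1 1
1 1 0 1 0
1 1 0 1 0
0 1 1 0 0

After press 7 at (2,3):
0 1 0 1 1
1 1 0 0 0
1 1 1 0 1
0 1 1 1 0

Answer: 0 1 0 1 1
1 1 0 0 0
1 1 1 0 1
0 1 1 1 0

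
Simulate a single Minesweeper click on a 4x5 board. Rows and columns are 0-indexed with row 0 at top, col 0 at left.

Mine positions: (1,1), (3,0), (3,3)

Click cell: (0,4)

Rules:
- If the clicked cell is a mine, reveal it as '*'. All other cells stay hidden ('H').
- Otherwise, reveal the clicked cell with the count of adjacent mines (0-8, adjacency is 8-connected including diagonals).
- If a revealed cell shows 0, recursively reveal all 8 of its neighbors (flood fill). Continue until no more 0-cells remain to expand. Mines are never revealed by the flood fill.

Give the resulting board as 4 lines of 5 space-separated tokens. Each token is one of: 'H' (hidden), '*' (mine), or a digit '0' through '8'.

H H 1 0 0
H H 1 0 0
H H 2 1 1
H H H H H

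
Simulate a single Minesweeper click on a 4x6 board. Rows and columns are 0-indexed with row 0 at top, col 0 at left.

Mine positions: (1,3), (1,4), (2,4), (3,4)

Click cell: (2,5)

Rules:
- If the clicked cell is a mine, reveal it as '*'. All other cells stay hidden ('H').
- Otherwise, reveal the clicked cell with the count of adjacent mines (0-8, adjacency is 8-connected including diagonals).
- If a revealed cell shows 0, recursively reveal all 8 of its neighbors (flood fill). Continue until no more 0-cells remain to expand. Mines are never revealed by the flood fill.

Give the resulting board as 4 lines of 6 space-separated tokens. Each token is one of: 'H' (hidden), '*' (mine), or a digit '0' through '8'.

H H H H H H
H H H H H H
H H H H H 3
H H H H H H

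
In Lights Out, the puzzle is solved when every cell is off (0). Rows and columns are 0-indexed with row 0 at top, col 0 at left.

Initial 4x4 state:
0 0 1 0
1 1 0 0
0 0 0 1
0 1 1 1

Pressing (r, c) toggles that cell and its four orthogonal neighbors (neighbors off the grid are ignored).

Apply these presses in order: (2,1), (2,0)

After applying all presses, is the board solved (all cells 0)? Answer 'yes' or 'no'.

After press 1 at (2,1):
0 0 1 0
1 0 0 0
1 1 1 1
0 0 1 1

After press 2 at (2,0):
0 0 1 0
0 0 0 0
0 0 1 1
1 0 1 1

Lights still on: 6

Answer: no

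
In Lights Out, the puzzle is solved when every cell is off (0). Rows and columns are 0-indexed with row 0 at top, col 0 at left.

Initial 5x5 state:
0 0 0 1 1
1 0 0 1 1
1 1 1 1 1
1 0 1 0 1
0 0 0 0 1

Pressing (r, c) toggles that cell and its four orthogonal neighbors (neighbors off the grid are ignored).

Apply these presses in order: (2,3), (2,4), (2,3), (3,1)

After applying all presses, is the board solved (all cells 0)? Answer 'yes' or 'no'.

Answer: no

Derivation:
After press 1 at (2,3):
0 0 0 1 1
1 0 0 0 1
1 1 0 0 0
1 0 1 1 1
0 0 0 0 1

After press 2 at (2,4):
0 0 0 1 1
1 0 0 0 0
1 1 0 1 1
1 0 1 1 0
0 0 0 0 1

After press 3 at (2,3):
0 0 0 1 1
1 0 0 1 0
1 1 1 0 0
1 0 1 0 0
0 0 0 0 1

After press 4 at (3,1):
0 0 0 1 1
1 0 0 1 0
1 0 1 0 0
0 1 0 0 0
0 1 0 0 1

Lights still on: 9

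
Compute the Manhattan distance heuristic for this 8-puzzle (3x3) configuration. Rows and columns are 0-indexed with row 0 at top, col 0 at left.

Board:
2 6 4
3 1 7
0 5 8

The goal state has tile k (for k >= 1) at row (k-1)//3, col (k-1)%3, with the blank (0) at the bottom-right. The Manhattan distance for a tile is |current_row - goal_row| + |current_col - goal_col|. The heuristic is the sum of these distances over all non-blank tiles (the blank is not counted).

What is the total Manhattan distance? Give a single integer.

Tile 2: at (0,0), goal (0,1), distance |0-0|+|0-1| = 1
Tile 6: at (0,1), goal (1,2), distance |0-1|+|1-2| = 2
Tile 4: at (0,2), goal (1,0), distance |0-1|+|2-0| = 3
Tile 3: at (1,0), goal (0,2), distance |1-0|+|0-2| = 3
Tile 1: at (1,1), goal (0,0), distance |1-0|+|1-0| = 2
Tile 7: at (1,2), goal (2,0), distance |1-2|+|2-0| = 3
Tile 5: at (2,1), goal (1,1), distance |2-1|+|1-1| = 1
Tile 8: at (2,2), goal (2,1), distance |2-2|+|2-1| = 1
Sum: 1 + 2 + 3 + 3 + 2 + 3 + 1 + 1 = 16

Answer: 16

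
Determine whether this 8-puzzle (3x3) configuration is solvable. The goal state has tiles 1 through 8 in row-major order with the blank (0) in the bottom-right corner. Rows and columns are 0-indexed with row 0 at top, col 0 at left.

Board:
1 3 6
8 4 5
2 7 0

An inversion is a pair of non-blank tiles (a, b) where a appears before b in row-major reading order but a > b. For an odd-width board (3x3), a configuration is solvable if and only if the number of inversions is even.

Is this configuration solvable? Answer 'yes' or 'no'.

Inversions (pairs i<j in row-major order where tile[i] > tile[j] > 0): 10
10 is even, so the puzzle is solvable.

Answer: yes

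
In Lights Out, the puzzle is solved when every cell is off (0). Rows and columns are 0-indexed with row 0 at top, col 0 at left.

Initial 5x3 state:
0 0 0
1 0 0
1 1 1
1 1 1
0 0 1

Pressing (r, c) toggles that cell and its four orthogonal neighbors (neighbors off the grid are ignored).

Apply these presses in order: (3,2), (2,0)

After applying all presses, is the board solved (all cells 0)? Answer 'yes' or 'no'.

Answer: yes

Derivation:
After press 1 at (3,2):
0 0 0
1 0 0
1 1 0
1 0 0
0 0 0

After press 2 at (2,0):
0 0 0
0 0 0
0 0 0
0 0 0
0 0 0

Lights still on: 0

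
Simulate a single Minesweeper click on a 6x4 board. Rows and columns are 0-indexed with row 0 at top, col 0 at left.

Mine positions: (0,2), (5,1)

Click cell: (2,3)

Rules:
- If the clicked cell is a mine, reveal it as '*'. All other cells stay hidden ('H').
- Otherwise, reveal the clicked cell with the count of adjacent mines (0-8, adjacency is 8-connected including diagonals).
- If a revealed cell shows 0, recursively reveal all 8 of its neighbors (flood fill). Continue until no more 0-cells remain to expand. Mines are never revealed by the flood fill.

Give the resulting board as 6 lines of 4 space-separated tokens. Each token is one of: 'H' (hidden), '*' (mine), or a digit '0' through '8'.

0 1 H H
0 1 1 1
0 0 0 0
0 0 0 0
1 1 1 0
H H 1 0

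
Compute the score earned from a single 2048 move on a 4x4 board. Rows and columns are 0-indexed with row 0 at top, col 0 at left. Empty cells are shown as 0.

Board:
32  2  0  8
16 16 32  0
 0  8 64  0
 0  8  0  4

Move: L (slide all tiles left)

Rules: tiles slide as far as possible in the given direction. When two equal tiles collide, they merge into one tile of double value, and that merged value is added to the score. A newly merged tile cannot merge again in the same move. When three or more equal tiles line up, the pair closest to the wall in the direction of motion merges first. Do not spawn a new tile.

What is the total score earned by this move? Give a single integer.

Slide left:
row 0: [32, 2, 0, 8] -> [32, 2, 8, 0]  score +0 (running 0)
row 1: [16, 16, 32, 0] -> [32, 32, 0, 0]  score +32 (running 32)
row 2: [0, 8, 64, 0] -> [8, 64, 0, 0]  score +0 (running 32)
row 3: [0, 8, 0, 4] -> [8, 4, 0, 0]  score +0 (running 32)
Board after move:
32  2  8  0
32 32  0  0
 8 64  0  0
 8  4  0  0

Answer: 32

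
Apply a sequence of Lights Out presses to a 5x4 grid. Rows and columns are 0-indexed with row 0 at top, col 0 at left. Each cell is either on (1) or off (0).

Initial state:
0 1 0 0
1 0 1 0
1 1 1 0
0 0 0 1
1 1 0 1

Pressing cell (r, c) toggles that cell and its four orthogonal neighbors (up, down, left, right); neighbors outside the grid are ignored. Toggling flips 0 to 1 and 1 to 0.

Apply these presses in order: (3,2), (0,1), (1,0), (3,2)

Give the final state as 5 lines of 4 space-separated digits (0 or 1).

After press 1 at (3,2):
0 1 0 0
1 0 1 0
1 1 0 0
0 1 1 0
1 1 1 1

After press 2 at (0,1):
1 0 1 0
1 1 1 0
1 1 0 0
0 1 1 0
1 1 1 1

After press 3 at (1,0):
0 0 1 0
0 0 1 0
0 1 0 0
0 1 1 0
1 1 1 1

After press 4 at (3,2):
0 0 1 0
0 0 1 0
0 1 1 0
0 0 0 1
1 1 0 1

Answer: 0 0 1 0
0 0 1 0
0 1 1 0
0 0 0 1
1 1 0 1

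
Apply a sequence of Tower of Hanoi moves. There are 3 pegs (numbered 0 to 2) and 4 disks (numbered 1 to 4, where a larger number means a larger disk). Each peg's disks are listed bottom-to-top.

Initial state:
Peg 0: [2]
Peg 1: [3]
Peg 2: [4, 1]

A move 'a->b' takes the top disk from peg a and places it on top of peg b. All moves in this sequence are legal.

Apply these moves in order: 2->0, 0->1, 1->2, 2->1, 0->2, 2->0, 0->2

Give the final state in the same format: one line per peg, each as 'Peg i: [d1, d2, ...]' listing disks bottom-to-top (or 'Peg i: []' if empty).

After move 1 (2->0):
Peg 0: [2, 1]
Peg 1: [3]
Peg 2: [4]

After move 2 (0->1):
Peg 0: [2]
Peg 1: [3, 1]
Peg 2: [4]

After move 3 (1->2):
Peg 0: [2]
Peg 1: [3]
Peg 2: [4, 1]

After move 4 (2->1):
Peg 0: [2]
Peg 1: [3, 1]
Peg 2: [4]

After move 5 (0->2):
Peg 0: []
Peg 1: [3, 1]
Peg 2: [4, 2]

After move 6 (2->0):
Peg 0: [2]
Peg 1: [3, 1]
Peg 2: [4]

After move 7 (0->2):
Peg 0: []
Peg 1: [3, 1]
Peg 2: [4, 2]

Answer: Peg 0: []
Peg 1: [3, 1]
Peg 2: [4, 2]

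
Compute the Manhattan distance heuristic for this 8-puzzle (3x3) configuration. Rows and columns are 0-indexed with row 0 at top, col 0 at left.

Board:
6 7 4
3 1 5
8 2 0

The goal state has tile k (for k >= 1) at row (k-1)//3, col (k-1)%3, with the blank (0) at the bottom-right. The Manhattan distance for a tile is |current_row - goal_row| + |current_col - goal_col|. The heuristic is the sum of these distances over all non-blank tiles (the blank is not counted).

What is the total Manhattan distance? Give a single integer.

Answer: 18

Derivation:
Tile 6: (0,0)->(1,2) = 3
Tile 7: (0,1)->(2,0) = 3
Tile 4: (0,2)->(1,0) = 3
Tile 3: (1,0)->(0,2) = 3
Tile 1: (1,1)->(0,0) = 2
Tile 5: (1,2)->(1,1) = 1
Tile 8: (2,0)->(2,1) = 1
Tile 2: (2,1)->(0,1) = 2
Sum: 3 + 3 + 3 + 3 + 2 + 1 + 1 + 2 = 18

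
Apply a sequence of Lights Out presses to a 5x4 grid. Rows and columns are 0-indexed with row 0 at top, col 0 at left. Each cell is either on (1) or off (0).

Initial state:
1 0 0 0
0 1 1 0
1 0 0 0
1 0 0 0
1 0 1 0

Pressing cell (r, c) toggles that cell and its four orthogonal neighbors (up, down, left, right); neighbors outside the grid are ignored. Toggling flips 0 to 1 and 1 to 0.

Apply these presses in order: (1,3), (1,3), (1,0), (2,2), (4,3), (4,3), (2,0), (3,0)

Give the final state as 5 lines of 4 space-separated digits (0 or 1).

After press 1 at (1,3):
1 0 0 1
0 1 0 1
1 0 0 1
1 0 0 0
1 0 1 0

After press 2 at (1,3):
1 0 0 0
0 1 1 0
1 0 0 0
1 0 0 0
1 0 1 0

After press 3 at (1,0):
0 0 0 0
1 0 1 0
0 0 0 0
1 0 0 0
1 0 1 0

After press 4 at (2,2):
0 0 0 0
1 0 0 0
0 1 1 1
1 0 1 0
1 0 1 0

After press 5 at (4,3):
0 0 0 0
1 0 0 0
0 1 1 1
1 0 1 1
1 0 0 1

After press 6 at (4,3):
0 0 0 0
1 0 0 0
0 1 1 1
1 0 1 0
1 0 1 0

After press 7 at (2,0):
0 0 0 0
0 0 0 0
1 0 1 1
0 0 1 0
1 0 1 0

After press 8 at (3,0):
0 0 0 0
0 0 0 0
0 0 1 1
1 1 1 0
0 0 1 0

Answer: 0 0 0 0
0 0 0 0
0 0 1 1
1 1 1 0
0 0 1 0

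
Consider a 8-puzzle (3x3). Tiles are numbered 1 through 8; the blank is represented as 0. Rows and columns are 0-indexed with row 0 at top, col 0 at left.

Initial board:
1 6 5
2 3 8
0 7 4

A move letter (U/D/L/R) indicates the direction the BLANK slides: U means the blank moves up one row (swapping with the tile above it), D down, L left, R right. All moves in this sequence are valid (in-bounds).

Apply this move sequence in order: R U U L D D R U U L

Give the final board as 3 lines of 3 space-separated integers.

After move 1 (R):
1 6 5
2 3 8
7 0 4

After move 2 (U):
1 6 5
2 0 8
7 3 4

After move 3 (U):
1 0 5
2 6 8
7 3 4

After move 4 (L):
0 1 5
2 6 8
7 3 4

After move 5 (D):
2 1 5
0 6 8
7 3 4

After move 6 (D):
2 1 5
7 6 8
0 3 4

After move 7 (R):
2 1 5
7 6 8
3 0 4

After move 8 (U):
2 1 5
7 0 8
3 6 4

After move 9 (U):
2 0 5
7 1 8
3 6 4

After move 10 (L):
0 2 5
7 1 8
3 6 4

Answer: 0 2 5
7 1 8
3 6 4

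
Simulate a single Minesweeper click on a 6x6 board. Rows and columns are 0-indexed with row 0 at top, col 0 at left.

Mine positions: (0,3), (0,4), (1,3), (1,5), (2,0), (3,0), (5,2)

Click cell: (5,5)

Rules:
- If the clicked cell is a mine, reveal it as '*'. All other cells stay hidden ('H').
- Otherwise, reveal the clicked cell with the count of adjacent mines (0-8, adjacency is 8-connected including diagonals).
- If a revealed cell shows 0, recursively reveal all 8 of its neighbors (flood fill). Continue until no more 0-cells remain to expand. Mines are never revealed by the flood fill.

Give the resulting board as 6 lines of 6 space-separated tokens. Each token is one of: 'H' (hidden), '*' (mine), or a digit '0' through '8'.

H H H H H H
H H H H H H
H 2 1 1 2 1
H 2 0 0 0 0
H 2 1 1 0 0
H H H 1 0 0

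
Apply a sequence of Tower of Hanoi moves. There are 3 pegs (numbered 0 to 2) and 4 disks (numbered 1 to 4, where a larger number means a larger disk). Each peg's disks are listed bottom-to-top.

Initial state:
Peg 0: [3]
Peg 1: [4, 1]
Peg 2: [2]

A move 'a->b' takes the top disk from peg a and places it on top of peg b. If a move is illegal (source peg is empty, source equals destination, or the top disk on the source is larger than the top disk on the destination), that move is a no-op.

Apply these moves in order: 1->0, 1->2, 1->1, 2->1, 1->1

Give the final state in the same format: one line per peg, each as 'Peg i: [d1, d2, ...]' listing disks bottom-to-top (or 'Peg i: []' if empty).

After move 1 (1->0):
Peg 0: [3, 1]
Peg 1: [4]
Peg 2: [2]

After move 2 (1->2):
Peg 0: [3, 1]
Peg 1: [4]
Peg 2: [2]

After move 3 (1->1):
Peg 0: [3, 1]
Peg 1: [4]
Peg 2: [2]

After move 4 (2->1):
Peg 0: [3, 1]
Peg 1: [4, 2]
Peg 2: []

After move 5 (1->1):
Peg 0: [3, 1]
Peg 1: [4, 2]
Peg 2: []

Answer: Peg 0: [3, 1]
Peg 1: [4, 2]
Peg 2: []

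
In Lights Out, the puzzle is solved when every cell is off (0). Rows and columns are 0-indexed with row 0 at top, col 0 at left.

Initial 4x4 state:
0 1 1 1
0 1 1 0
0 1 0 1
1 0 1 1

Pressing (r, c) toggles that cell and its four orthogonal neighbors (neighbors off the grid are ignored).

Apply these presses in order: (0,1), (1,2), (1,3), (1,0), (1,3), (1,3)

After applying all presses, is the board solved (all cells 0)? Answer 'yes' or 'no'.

After press 1 at (0,1):
1 0 0 1
0 0 1 0
0 1 0 1
1 0 1 1

After press 2 at (1,2):
1 0 1 1
0 1 0 1
0 1 1 1
1 0 1 1

After press 3 at (1,3):
1 0 1 0
0 1 1 0
0 1 1 0
1 0 1 1

After press 4 at (1,0):
0 0 1 0
1 0 1 0
1 1 1 0
1 0 1 1

After press 5 at (1,3):
0 0 1 1
1 0 0 1
1 1 1 1
1 0 1 1

After press 6 at (1,3):
0 0 1 0
1 0 1 0
1 1 1 0
1 0 1 1

Lights still on: 9

Answer: no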